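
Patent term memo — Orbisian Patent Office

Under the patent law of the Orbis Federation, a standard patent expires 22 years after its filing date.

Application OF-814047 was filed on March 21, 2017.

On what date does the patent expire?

March 21, 2039

Filing date + 22 years → 21 March 2039.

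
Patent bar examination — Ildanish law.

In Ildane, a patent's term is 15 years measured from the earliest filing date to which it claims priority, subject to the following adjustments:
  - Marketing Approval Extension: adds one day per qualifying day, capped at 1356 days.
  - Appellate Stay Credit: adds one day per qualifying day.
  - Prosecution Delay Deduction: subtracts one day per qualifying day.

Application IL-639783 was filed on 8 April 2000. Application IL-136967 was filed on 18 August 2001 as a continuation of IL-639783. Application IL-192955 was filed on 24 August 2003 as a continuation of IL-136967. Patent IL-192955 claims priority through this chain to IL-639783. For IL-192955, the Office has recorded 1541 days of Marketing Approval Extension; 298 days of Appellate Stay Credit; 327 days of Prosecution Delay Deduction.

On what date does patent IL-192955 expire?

2018-11-25

Earliest priority filing: 8 April 2000.
Base term: 8 April 2000 + 15 years → 8 April 2015.
Marketing Approval Extension: 1541 days claimed exceeds the 1356-day cap, so +1356 days → 24 December 2018.
Appellate Stay Credit: +298 days → 18 October 2019.
Prosecution Delay Deduction: −327 days → 25 November 2018.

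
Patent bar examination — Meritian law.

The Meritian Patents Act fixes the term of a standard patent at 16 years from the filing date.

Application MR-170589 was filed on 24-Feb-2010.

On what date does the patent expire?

Filing date + 16 years → 24 February 2026.

2026-02-24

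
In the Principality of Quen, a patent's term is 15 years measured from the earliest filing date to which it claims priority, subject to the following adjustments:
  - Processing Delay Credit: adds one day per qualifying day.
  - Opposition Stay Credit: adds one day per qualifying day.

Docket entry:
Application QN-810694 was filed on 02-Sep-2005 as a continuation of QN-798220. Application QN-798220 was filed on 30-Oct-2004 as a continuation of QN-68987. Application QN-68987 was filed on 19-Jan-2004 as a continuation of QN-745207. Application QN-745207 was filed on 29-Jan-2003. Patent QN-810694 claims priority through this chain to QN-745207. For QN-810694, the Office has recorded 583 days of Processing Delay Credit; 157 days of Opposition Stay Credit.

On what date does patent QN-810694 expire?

February 8, 2020

Earliest priority filing: 29 January 2003.
Base term: 29 January 2003 + 15 years → 29 January 2018.
Processing Delay Credit: +583 days → 4 September 2019.
Opposition Stay Credit: +157 days → 8 February 2020.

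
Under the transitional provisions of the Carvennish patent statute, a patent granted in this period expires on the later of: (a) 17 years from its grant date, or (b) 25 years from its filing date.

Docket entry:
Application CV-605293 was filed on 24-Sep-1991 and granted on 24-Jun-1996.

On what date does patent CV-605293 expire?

(a) grant + 17 years → 24 June 2013.
(b) filing + 25 years → 24 September 2016.
Later of the two: 24 September 2016.

September 24, 2016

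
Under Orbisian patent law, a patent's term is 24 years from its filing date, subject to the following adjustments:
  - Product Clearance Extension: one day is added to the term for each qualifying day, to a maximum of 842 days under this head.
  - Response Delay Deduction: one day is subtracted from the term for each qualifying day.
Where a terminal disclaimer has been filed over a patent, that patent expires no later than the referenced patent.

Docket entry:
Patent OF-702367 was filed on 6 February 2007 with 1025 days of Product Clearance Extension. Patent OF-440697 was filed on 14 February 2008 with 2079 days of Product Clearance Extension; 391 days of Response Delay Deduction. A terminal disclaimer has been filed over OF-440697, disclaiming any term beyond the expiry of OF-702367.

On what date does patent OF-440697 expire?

May 10, 2033

Natural term of OF-440697:
  Base: filing + 24 years → 14 February 2032.
  Product Clearance Extension: 2079 days claimed exceeds the 842-day cap, so +842 days → 5 June 2034.
  Response Delay Deduction: −391 days → 10 May 2033.
Expiry of referenced patent OF-702367:
  Base: filing + 24 years → 6 February 2031.
  Product Clearance Extension: 1025 days claimed exceeds the 842-day cap, so +842 days → 28 May 2033.
Terminal disclaimer: OF-440697 expires on the earlier of 10 May 2033 and 28 May 2033.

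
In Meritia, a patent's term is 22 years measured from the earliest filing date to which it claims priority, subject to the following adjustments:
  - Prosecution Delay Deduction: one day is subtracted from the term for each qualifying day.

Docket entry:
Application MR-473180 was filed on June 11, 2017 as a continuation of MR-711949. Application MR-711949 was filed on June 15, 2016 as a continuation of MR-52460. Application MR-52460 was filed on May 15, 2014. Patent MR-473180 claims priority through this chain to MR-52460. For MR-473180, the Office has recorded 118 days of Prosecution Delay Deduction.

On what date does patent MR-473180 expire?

Earliest priority filing: 15 May 2014.
Base term: 15 May 2014 + 22 years → 15 May 2036.
Prosecution Delay Deduction: −118 days → 18 January 2036.

2036-01-18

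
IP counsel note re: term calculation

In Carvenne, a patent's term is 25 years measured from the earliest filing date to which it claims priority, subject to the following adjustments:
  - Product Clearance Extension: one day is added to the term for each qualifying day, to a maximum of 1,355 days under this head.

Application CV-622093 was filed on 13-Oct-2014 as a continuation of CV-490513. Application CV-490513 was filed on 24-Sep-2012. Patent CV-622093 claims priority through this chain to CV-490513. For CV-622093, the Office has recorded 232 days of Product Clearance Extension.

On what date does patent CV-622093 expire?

May 14, 2038

Earliest priority filing: 24 September 2012.
Base term: 24 September 2012 + 25 years → 24 September 2037.
Product Clearance Extension: 232 days (within the 1355-day cap) → +232 days → 14 May 2038.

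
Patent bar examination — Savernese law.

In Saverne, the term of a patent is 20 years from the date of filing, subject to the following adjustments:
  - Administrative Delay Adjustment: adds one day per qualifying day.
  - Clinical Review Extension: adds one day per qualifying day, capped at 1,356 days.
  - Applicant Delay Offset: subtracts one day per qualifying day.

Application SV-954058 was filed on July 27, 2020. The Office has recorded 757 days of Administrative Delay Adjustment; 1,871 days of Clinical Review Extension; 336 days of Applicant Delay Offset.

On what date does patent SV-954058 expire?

Base term: filing date + 20 years → 27 July 2040.
Administrative Delay Adjustment: +757 days → 23 August 2042.
Clinical Review Extension: 1871 days claimed exceeds the 1356-day cap, so +1356 days → 10 May 2046.
Applicant Delay Offset: −336 days → 8 June 2045.

June 8, 2045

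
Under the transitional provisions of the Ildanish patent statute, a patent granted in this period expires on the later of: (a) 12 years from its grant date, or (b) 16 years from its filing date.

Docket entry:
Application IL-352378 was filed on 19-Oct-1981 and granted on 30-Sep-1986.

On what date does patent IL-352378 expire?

(a) grant + 12 years → 30 September 1998.
(b) filing + 16 years → 19 October 1997.
Later of the two: 30 September 1998.

1998-09-30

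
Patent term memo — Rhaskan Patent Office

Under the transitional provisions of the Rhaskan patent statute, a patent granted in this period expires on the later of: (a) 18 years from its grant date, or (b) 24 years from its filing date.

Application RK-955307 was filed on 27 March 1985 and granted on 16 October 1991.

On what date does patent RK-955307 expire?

(a) grant + 18 years → 16 October 2009.
(b) filing + 24 years → 27 March 2009.
Later of the two: 16 October 2009.

October 16, 2009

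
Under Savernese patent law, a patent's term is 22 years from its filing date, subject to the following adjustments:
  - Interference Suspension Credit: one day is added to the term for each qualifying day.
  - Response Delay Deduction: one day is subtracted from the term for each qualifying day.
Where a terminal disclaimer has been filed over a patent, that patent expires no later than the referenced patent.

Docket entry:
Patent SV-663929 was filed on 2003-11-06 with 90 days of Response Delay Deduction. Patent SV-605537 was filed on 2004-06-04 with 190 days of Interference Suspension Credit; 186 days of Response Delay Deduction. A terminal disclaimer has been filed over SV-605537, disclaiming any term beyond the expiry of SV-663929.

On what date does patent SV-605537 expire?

2025-08-08

Natural term of SV-605537:
  Base: filing + 22 years → 4 June 2026.
  Interference Suspension Credit: +190 days → 11 December 2026.
  Response Delay Deduction: −186 days → 8 June 2026.
Expiry of referenced patent SV-663929:
  Base: filing + 22 years → 6 November 2025.
  Response Delay Deduction: −90 days → 8 August 2025.
Terminal disclaimer: SV-605537 expires on the earlier of 8 June 2026 and 8 August 2025.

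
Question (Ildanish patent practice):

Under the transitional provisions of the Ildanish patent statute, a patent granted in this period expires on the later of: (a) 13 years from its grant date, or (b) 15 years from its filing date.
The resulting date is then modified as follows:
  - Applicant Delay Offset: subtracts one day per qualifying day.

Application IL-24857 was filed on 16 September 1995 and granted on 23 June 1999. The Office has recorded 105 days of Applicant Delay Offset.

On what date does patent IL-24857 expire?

(a) grant + 13 years → 23 June 2012.
(b) filing + 15 years → 16 September 2010.
Later of the two: 23 June 2012.
Applicant Delay Offset: −105 days → 10 March 2012.

March 10, 2012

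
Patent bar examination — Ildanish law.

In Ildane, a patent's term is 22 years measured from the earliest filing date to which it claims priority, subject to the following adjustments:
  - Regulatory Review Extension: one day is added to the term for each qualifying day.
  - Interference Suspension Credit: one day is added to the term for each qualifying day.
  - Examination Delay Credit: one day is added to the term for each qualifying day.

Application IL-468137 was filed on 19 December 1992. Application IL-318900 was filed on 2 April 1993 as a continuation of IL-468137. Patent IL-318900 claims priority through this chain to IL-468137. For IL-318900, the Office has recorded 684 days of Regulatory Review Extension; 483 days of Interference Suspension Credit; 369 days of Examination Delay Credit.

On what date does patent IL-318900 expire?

Earliest priority filing: 19 December 1992.
Base term: 19 December 1992 + 22 years → 19 December 2014.
Regulatory Review Extension: +684 days → 2 November 2016.
Interference Suspension Credit: +483 days → 28 February 2018.
Examination Delay Credit: +369 days → 4 March 2019.

March 4, 2019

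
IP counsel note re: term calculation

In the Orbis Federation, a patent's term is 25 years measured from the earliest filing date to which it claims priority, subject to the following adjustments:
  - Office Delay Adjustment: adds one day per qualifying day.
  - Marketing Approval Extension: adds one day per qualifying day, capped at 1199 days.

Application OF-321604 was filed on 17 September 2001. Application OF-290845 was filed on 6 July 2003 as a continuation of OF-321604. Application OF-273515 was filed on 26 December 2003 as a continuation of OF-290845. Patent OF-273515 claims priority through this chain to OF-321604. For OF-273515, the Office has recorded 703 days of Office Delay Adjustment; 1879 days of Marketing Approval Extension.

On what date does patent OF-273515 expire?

Earliest priority filing: 17 September 2001.
Base term: 17 September 2001 + 25 years → 17 September 2026.
Office Delay Adjustment: +703 days → 20 August 2028.
Marketing Approval Extension: 1879 days claimed exceeds the 1199-day cap, so +1199 days → 2 December 2031.

December 2, 2031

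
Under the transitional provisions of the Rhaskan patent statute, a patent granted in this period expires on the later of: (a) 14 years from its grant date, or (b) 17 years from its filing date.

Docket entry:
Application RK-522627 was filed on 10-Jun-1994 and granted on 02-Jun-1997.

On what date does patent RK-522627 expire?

2011-06-10

(a) grant + 14 years → 2 June 2011.
(b) filing + 17 years → 10 June 2011.
Later of the two: 10 June 2011.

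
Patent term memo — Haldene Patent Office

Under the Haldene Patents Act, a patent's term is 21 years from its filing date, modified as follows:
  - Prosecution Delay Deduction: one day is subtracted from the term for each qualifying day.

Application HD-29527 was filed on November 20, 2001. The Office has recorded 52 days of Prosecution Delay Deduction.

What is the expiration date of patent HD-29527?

Base term: filing date + 21 years → 20 November 2022.
Prosecution Delay Deduction: −52 days → 29 September 2022.

2022-09-29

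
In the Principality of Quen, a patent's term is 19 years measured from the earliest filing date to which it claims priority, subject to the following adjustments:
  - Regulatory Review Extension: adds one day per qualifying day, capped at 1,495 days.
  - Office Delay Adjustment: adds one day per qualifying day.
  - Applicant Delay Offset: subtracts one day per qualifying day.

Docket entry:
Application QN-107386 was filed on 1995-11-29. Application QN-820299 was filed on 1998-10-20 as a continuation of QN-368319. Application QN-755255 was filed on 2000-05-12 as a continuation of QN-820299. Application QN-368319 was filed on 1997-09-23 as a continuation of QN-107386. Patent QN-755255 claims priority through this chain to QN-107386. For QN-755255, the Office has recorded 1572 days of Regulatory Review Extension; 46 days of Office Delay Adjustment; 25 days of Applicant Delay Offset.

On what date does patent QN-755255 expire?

Earliest priority filing: 29 November 1995.
Base term: 29 November 1995 + 19 years → 29 November 2014.
Regulatory Review Extension: 1572 days claimed exceeds the 1495-day cap, so +1495 days → 2 January 2019.
Office Delay Adjustment: +46 days → 17 February 2019.
Applicant Delay Offset: −25 days → 23 January 2019.

2019-01-23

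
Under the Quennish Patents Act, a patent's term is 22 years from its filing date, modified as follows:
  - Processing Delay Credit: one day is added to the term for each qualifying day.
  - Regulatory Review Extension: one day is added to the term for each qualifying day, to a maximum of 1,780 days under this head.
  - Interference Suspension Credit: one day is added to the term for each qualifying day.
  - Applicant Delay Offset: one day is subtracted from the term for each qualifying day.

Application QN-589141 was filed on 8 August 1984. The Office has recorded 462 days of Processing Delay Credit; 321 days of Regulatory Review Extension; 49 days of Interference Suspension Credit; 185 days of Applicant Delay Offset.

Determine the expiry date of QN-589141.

Base term: filing date + 22 years → 8 August 2006.
Processing Delay Credit: +462 days → 13 November 2007.
Regulatory Review Extension: 321 days (within the 1780-day cap) → +321 days → 29 September 2008.
Interference Suspension Credit: +49 days → 17 November 2008.
Applicant Delay Offset: −185 days → 16 May 2008.

May 16, 2008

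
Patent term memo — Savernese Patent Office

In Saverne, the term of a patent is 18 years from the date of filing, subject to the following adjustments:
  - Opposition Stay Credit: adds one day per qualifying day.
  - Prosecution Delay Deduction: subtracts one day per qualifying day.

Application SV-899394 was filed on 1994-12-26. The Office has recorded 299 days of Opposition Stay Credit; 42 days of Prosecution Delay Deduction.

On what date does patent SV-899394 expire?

September 9, 2013

Base term: filing date + 18 years → 26 December 2012.
Opposition Stay Credit: +299 days → 21 October 2013.
Prosecution Delay Deduction: −42 days → 9 September 2013.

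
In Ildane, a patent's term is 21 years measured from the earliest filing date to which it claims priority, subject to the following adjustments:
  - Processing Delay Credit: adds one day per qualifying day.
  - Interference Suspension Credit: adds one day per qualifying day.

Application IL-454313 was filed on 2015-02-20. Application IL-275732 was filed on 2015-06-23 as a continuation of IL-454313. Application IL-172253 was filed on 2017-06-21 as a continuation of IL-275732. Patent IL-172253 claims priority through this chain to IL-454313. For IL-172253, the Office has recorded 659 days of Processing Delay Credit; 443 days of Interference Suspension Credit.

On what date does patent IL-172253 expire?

Earliest priority filing: 20 February 2015.
Base term: 20 February 2015 + 21 years → 20 February 2036.
Processing Delay Credit: +659 days → 10 December 2037.
Interference Suspension Credit: +443 days → 26 February 2039.

2039-02-26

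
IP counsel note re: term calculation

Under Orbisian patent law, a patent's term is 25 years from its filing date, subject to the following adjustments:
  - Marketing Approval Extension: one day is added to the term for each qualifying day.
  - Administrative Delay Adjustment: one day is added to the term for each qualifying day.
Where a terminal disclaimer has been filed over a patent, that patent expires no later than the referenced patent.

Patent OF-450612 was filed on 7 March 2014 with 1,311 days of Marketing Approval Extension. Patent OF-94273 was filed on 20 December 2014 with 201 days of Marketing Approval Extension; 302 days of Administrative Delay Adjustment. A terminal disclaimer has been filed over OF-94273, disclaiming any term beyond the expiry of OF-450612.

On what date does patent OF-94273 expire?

2041-05-06

Natural term of OF-94273:
  Base: filing + 25 years → 20 December 2039.
  Marketing Approval Extension: +201 days → 8 July 2040.
  Administrative Delay Adjustment: +302 days → 6 May 2041.
Expiry of referenced patent OF-450612:
  Base: filing + 25 years → 7 March 2039.
  Marketing Approval Extension: +1311 days → 8 October 2042.
Terminal disclaimer: OF-94273 expires on the earlier of 6 May 2041 and 8 October 2042.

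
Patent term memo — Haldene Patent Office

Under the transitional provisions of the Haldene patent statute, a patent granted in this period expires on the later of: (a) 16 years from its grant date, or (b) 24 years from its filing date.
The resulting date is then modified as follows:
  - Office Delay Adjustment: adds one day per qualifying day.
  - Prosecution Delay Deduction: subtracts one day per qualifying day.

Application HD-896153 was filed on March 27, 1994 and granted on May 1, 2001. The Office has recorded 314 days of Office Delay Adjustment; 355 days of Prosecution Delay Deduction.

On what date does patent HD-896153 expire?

(a) grant + 16 years → 1 May 2017.
(b) filing + 24 years → 27 March 2018.
Later of the two: 27 March 2018.
Office Delay Adjustment: +314 days → 4 February 2019.
Prosecution Delay Deduction: −355 days → 14 February 2018.

2018-02-14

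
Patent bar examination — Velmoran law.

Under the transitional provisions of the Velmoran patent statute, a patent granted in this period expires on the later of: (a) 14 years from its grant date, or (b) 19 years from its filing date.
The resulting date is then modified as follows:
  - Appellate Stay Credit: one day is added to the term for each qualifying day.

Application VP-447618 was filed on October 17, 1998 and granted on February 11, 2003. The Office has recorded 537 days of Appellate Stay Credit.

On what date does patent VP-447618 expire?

(a) grant + 14 years → 11 February 2017.
(b) filing + 19 years → 17 October 2017.
Later of the two: 17 October 2017.
Appellate Stay Credit: +537 days → 7 April 2019.

2019-04-07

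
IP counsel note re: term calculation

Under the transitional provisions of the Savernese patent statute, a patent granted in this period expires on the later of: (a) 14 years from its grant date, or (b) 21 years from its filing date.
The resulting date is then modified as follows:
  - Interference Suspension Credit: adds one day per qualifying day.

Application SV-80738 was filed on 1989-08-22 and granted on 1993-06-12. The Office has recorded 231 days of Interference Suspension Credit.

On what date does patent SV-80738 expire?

2011-04-10

(a) grant + 14 years → 12 June 2007.
(b) filing + 21 years → 22 August 2010.
Later of the two: 22 August 2010.
Interference Suspension Credit: +231 days → 10 April 2011.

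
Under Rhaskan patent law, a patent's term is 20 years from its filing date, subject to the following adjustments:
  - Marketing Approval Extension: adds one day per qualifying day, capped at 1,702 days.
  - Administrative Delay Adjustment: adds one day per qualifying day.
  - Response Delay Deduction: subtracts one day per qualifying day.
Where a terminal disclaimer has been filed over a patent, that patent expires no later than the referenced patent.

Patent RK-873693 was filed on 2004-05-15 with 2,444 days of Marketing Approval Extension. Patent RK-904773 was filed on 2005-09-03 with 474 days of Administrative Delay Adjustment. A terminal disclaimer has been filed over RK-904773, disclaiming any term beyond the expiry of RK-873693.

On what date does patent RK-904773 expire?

Natural term of RK-904773:
  Base: filing + 20 years → 3 September 2025.
  Administrative Delay Adjustment: +474 days → 21 December 2026.
Expiry of referenced patent RK-873693:
  Base: filing + 20 years → 15 May 2024.
  Marketing Approval Extension: 2444 days claimed exceeds the 1702-day cap, so +1702 days → 11 January 2029.
Terminal disclaimer: RK-904773 expires on the earlier of 21 December 2026 and 11 January 2029.

December 21, 2026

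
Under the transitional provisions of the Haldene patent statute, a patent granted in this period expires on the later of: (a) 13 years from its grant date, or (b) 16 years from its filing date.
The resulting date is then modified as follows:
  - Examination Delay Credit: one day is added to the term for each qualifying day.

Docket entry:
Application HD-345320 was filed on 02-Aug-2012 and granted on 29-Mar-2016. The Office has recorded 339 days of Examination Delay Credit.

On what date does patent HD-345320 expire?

March 3, 2030

(a) grant + 13 years → 29 March 2029.
(b) filing + 16 years → 2 August 2028.
Later of the two: 29 March 2029.
Examination Delay Credit: +339 days → 3 March 2030.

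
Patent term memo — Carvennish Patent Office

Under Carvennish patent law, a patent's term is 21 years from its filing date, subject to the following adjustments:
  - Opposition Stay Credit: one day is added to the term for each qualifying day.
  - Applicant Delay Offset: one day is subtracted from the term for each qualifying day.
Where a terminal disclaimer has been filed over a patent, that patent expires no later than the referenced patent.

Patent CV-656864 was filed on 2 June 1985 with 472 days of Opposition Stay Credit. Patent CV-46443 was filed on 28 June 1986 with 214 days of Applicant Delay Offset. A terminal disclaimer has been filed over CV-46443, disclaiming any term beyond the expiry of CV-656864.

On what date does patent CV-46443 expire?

2006-11-26

Natural term of CV-46443:
  Base: filing + 21 years → 28 June 2007.
  Applicant Delay Offset: −214 days → 26 November 2006.
Expiry of referenced patent CV-656864:
  Base: filing + 21 years → 2 June 2006.
  Opposition Stay Credit: +472 days → 17 September 2007.
Terminal disclaimer: CV-46443 expires on the earlier of 26 November 2006 and 17 September 2007.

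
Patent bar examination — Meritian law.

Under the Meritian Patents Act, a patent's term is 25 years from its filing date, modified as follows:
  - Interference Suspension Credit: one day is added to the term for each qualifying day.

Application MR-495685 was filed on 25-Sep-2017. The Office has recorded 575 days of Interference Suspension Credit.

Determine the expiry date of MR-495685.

Base term: filing date + 25 years → 25 September 2042.
Interference Suspension Credit: +575 days → 22 April 2044.

2044-04-22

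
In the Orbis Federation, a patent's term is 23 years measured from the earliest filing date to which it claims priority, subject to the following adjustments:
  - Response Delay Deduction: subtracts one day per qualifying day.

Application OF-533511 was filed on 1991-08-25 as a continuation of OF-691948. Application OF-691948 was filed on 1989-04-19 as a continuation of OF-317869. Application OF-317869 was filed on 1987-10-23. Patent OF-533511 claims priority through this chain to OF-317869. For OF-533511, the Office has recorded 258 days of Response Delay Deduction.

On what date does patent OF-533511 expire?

February 7, 2010

Earliest priority filing: 23 October 1987.
Base term: 23 October 1987 + 23 years → 23 October 2010.
Response Delay Deduction: −258 days → 7 February 2010.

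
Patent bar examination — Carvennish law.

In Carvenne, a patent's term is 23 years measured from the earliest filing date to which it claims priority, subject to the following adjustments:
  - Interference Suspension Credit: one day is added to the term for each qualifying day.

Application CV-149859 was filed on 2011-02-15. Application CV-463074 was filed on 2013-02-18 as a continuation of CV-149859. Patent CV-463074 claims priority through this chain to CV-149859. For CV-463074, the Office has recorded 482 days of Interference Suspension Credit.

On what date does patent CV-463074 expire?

2035-06-12

Earliest priority filing: 15 February 2011.
Base term: 15 February 2011 + 23 years → 15 February 2034.
Interference Suspension Credit: +482 days → 12 June 2035.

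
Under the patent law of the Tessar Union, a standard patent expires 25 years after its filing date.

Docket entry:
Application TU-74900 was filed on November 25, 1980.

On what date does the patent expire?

Filing date + 25 years → 25 November 2005.

November 25, 2005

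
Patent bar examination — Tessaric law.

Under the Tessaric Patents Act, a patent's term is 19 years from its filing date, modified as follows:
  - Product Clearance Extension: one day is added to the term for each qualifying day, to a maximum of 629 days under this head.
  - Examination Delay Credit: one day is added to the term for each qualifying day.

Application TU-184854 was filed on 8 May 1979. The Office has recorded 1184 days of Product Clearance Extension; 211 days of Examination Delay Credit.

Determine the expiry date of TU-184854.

2000-08-25

Base term: filing date + 19 years → 8 May 1998.
Product Clearance Extension: 1184 days claimed exceeds the 629-day cap, so +629 days → 27 January 2000.
Examination Delay Credit: +211 days → 25 August 2000.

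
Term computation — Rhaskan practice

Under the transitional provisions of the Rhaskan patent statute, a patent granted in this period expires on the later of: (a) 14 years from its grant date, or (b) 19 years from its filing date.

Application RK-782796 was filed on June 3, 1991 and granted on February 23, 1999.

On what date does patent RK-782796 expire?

(a) grant + 14 years → 23 February 2013.
(b) filing + 19 years → 3 June 2010.
Later of the two: 23 February 2013.

February 23, 2013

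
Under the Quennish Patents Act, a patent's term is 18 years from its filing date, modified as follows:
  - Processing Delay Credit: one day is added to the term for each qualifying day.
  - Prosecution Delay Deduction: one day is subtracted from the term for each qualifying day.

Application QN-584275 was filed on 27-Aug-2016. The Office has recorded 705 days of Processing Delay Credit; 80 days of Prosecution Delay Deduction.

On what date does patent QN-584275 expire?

Base term: filing date + 18 years → 27 August 2034.
Processing Delay Credit: +705 days → 1 August 2036.
Prosecution Delay Deduction: −80 days → 13 May 2036.

2036-05-13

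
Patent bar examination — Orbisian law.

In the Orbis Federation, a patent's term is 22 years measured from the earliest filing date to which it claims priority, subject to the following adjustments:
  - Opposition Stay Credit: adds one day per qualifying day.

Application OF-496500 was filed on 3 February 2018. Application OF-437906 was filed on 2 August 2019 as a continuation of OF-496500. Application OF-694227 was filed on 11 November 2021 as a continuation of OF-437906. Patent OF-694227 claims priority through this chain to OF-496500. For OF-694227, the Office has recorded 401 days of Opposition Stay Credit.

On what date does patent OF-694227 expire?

March 10, 2041

Earliest priority filing: 3 February 2018.
Base term: 3 February 2018 + 22 years → 3 February 2040.
Opposition Stay Credit: +401 days → 10 March 2041.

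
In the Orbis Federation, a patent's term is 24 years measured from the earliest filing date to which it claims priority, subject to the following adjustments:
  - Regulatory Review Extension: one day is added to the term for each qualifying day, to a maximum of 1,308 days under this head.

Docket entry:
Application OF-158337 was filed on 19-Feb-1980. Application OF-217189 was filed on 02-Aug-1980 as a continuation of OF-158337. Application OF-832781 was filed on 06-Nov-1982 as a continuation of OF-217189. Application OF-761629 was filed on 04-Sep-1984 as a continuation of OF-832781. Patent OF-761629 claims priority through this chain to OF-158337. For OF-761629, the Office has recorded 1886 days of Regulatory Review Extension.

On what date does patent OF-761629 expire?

Earliest priority filing: 19 February 1980.
Base term: 19 February 1980 + 24 years → 19 February 2004.
Regulatory Review Extension: 1886 days claimed exceeds the 1308-day cap, so +1308 days → 19 September 2007.

2007-09-19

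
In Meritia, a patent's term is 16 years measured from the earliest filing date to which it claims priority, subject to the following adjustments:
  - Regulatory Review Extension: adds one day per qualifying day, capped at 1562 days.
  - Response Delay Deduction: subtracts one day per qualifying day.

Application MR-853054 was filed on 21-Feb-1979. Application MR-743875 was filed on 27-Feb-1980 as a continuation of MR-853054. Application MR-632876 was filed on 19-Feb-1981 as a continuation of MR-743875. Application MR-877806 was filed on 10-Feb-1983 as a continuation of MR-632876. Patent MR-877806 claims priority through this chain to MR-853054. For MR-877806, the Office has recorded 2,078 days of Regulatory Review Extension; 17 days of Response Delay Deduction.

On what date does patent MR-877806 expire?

Earliest priority filing: 21 February 1979.
Base term: 21 February 1979 + 16 years → 21 February 1995.
Regulatory Review Extension: 2078 days claimed exceeds the 1562-day cap, so +1562 days → 2 June 1999.
Response Delay Deduction: −17 days → 16 May 1999.

1999-05-16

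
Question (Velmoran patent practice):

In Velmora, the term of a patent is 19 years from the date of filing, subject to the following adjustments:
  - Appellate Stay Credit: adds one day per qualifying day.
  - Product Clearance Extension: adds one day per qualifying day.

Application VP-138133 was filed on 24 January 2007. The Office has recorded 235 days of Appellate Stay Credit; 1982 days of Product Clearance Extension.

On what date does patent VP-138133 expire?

Base term: filing date + 19 years → 24 January 2026.
Appellate Stay Credit: +235 days → 16 September 2026.
Product Clearance Extension: +1982 days → 19 February 2032.

2032-02-19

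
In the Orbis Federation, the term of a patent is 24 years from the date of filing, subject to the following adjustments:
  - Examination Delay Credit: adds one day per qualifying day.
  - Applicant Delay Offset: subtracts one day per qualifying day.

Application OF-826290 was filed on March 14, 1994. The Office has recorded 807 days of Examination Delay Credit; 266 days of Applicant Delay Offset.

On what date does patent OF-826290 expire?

September 6, 2019

Base term: filing date + 24 years → 14 March 2018.
Examination Delay Credit: +807 days → 29 May 2020.
Applicant Delay Offset: −266 days → 6 September 2019.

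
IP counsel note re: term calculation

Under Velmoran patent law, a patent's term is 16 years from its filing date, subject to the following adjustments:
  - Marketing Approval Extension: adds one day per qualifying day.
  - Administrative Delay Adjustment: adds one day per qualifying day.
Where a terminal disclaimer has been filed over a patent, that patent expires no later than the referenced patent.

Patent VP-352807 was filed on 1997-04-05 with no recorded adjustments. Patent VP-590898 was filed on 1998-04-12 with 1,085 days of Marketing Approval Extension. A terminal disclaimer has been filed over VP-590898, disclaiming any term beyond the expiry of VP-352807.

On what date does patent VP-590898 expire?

Natural term of VP-590898:
  Base: filing + 16 years → 12 April 2014.
  Marketing Approval Extension: +1085 days → 1 April 2017.
Expiry of referenced patent VP-352807:
  Base: filing + 16 years → 5 April 2013.
Terminal disclaimer: VP-590898 expires on the earlier of 1 April 2017 and 5 April 2013.

April 5, 2013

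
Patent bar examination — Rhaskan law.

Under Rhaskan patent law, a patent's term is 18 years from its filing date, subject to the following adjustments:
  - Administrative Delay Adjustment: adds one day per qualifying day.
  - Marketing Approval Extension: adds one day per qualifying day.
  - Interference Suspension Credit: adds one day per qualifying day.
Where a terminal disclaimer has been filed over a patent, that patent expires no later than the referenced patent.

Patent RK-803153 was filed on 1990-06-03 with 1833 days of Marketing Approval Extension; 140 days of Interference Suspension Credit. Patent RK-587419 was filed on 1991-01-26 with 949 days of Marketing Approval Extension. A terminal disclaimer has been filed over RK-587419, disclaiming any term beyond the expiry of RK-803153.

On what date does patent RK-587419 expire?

Natural term of RK-587419:
  Base: filing + 18 years → 26 January 2009.
  Marketing Approval Extension: +949 days → 2 September 2011.
Expiry of referenced patent RK-803153:
  Base: filing + 18 years → 3 June 2008.
  Marketing Approval Extension: +1833 days → 10 June 2013.
  Interference Suspension Credit: +140 days → 28 October 2013.
Terminal disclaimer: RK-587419 expires on the earlier of 2 September 2011 and 28 October 2013.

September 2, 2011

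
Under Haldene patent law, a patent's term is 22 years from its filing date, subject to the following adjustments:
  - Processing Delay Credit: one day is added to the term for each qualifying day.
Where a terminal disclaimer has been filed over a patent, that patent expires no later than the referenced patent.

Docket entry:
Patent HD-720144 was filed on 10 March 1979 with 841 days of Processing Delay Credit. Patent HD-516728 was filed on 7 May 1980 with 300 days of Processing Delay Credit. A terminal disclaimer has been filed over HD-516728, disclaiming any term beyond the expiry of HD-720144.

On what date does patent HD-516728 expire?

Natural term of HD-516728:
  Base: filing + 22 years → 7 May 2002.
  Processing Delay Credit: +300 days → 3 March 2003.
Expiry of referenced patent HD-720144:
  Base: filing + 22 years → 10 March 2001.
  Processing Delay Credit: +841 days → 29 June 2003.
Terminal disclaimer: HD-516728 expires on the earlier of 3 March 2003 and 29 June 2003.

March 3, 2003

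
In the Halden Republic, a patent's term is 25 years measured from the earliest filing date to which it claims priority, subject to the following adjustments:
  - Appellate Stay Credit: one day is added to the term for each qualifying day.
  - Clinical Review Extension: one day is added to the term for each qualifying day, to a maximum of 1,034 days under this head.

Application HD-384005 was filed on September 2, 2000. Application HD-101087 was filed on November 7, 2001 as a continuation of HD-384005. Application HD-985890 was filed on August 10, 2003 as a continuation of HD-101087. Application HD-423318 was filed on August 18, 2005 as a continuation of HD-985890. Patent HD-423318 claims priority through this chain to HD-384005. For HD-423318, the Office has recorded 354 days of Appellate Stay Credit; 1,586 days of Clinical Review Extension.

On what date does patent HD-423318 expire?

June 21, 2029

Earliest priority filing: 2 September 2000.
Base term: 2 September 2000 + 25 years → 2 September 2025.
Appellate Stay Credit: +354 days → 22 August 2026.
Clinical Review Extension: 1586 days claimed exceeds the 1034-day cap, so +1034 days → 21 June 2029.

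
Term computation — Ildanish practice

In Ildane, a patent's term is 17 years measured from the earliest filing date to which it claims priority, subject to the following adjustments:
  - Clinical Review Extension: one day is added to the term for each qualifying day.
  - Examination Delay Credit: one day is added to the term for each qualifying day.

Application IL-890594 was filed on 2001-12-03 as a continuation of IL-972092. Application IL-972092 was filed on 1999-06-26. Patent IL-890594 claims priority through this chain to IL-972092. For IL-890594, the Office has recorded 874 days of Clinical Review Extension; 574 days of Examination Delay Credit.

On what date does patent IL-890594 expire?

June 13, 2020

Earliest priority filing: 26 June 1999.
Base term: 26 June 1999 + 17 years → 26 June 2016.
Clinical Review Extension: +874 days → 17 November 2018.
Examination Delay Credit: +574 days → 13 June 2020.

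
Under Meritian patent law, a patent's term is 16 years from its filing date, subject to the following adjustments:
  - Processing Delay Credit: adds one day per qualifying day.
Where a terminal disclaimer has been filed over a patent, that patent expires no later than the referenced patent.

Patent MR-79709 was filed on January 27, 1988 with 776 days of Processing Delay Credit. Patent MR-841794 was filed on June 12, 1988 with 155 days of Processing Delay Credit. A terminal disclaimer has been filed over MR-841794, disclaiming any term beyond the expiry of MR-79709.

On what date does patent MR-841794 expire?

November 14, 2004

Natural term of MR-841794:
  Base: filing + 16 years → 12 June 2004.
  Processing Delay Credit: +155 days → 14 November 2004.
Expiry of referenced patent MR-79709:
  Base: filing + 16 years → 27 January 2004.
  Processing Delay Credit: +776 days → 13 March 2006.
Terminal disclaimer: MR-841794 expires on the earlier of 14 November 2004 and 13 March 2006.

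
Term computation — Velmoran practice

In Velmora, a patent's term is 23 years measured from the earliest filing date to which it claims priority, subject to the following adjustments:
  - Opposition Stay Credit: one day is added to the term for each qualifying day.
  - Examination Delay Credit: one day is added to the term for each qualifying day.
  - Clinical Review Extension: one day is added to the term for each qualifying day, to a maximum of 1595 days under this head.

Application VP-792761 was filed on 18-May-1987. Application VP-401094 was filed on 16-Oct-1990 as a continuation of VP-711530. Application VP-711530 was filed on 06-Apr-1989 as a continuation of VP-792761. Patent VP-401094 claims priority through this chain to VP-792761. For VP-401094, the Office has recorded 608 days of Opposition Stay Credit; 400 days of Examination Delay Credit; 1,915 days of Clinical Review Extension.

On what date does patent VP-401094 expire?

2017-07-03

Earliest priority filing: 18 May 1987.
Base term: 18 May 1987 + 23 years → 18 May 2010.
Opposition Stay Credit: +608 days → 16 January 2012.
Examination Delay Credit: +400 days → 19 February 2013.
Clinical Review Extension: 1915 days claimed exceeds the 1595-day cap, so +1595 days → 3 July 2017.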